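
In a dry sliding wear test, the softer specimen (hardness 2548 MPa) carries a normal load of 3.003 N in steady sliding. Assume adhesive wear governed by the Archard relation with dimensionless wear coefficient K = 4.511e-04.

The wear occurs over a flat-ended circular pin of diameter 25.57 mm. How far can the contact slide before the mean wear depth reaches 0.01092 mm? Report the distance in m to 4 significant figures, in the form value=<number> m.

Every step keeps full precision — intermediate values are shown rounded — one last rounding to 4 significant digits.
Hardness H = 2548 MPa = 2.548e+09 Pa.
Pin diameter d = 25.57 mm = 0.02557 m. Contact area A = π·d²/4 = π·(0.02557 m)²/4 = 5.135e-04 m².
Depth limit h_lim = 0.01092 mm = 1.092e-05 m.
As SI base values: W = 3.003 N, H = 2.548e+09 Pa, K = 4.511e-04.
Volume at the limit: V_lim = h_lim·A = 1.092e-05 · 5.135e-04 = 5.608e-09 m³.
Inverting, life L = V_lim·H/(K·W) = 5.608e-09 · 2.548e+09 / (4.511e-04 · 3.003) = 1.055e+04 m.

value=1.055e+04 m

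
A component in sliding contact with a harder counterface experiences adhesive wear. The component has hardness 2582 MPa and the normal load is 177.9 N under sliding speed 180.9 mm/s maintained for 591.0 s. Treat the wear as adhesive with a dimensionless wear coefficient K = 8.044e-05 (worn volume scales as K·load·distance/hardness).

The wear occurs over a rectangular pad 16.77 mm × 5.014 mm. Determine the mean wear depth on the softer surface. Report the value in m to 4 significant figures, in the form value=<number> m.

Intermediate values are printed rounded. The algebra maintains exact precision — a lone final rounding: 4 significant figures.
Sliding speed v = 180.9 mm/s = 0.1809 m/s. The distance L = v·t = 0.1809 m/s × 591.0 s = 106.9 m.
Hardness H = 2582 MPa = 2.582e+09 Pa.
Pad sides 16.77 mm × 5.014 mm = 0.01677 m × 0.005014 m. Contact area A = 0.01677 m × 0.005014 m = 8.408e-05 m².
Working in SI base units: W = 177.9 N, H = 2.582e+09 Pa, K = 8.044e-05.
Archard relation: V = K·W·L/H = 8.044e-05 · 177.9 · 106.9 / 2.582e+09 = 5.925e-10 m³.
Mean depth h = V/A = 5.925e-10 / 8.408e-05 = 7.047e-06 m.

value=7.047e-06 m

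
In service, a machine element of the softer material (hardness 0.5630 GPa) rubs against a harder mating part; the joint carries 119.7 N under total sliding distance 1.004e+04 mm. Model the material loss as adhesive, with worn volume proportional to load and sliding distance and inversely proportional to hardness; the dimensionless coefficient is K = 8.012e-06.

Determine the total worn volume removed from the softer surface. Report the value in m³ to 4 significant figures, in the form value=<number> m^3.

value=1.710e-11 m^3

Intermediates are displayed rounded — the computation holds exact precision, and one final rounding: 4 significant digits.
Total distance L = 1.004e+04 mm = 10.04 m.
Hardness H = 0.5630 GPa = 5.630e+08 Pa.
SI base units throughout: W = 119.7 N, H = 5.630e+08 Pa, K = 8.012e-06.
By Archard's law, V = K·W·L/H = 8.012e-06 · 119.7 · 10.04 / 5.630e+08 = 1.710e-11 m³.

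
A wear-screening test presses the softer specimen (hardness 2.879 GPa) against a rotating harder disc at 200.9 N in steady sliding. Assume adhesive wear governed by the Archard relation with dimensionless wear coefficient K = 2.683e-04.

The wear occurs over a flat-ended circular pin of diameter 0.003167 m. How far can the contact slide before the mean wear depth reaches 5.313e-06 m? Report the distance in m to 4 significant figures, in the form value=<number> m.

value=2.235 m

All working math holds full precision, and displayed values are rounded. Rounded once at the end, at 4 significant digits.
Hardness H = 2.879 GPa = 2.879e+09 Pa.
Contact area A = π·d²/4 = π·(0.003167 m)²/4 = 7.877e-06 m².
Working in SI base units: W = 200.9 N, H = 2.879e+09 Pa, K = 2.683e-04.
Volume at the limit: V_lim = h_lim·A = 5.313e-06 · 7.877e-06 = 4.185e-11 m³.
Inverting, life L = V_lim·H/(K·W) = 4.185e-11 · 2.879e+09 / (2.683e-04 · 200.9) = 2.235 m.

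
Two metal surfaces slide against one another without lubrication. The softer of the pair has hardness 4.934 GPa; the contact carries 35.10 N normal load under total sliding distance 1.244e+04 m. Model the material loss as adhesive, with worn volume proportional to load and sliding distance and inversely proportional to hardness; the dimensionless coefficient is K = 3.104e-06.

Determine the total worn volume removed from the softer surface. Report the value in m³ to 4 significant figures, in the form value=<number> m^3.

value=2.747e-10 m^3

The algebra maintains full precision; printed values are rounded — one last rounding: 4 significant digits.
Hardness H = 4.934 GPa = 4.934e+09 Pa.
Restated in SI base units: W = 35.10 N, H = 4.934e+09 Pa, K = 3.104e-06.
Archard volume V = K·W·L/H = 3.104e-06 · 35.10 · 1.244e+04 / 4.934e+09 = 2.747e-10 m³.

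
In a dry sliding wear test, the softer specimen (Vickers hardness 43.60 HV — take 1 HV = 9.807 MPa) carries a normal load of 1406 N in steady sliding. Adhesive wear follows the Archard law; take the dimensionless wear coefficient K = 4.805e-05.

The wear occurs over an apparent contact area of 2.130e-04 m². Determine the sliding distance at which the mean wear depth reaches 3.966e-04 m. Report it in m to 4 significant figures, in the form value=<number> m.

value=534.7 m

Printed values are rounded; all working math maintains full float precision; one last rounding: four significant figures.
Convert: Hardness H = 43.60 HV × 9.807 MPa/HV = 427.6 MPa = 4.276e+08 Pa.
Working in SI base units: W = 1406 N, H = 4.276e+08 Pa, K = 4.805e-05.
Limit volume V_lim = h_lim·A = 3.966e-04 · 2.130e-04 = 8.448e-08 m³.
Thus life L = V_lim·H/(K·W) = 8.448e-08 · 4.276e+08 / (4.805e-05 · 1406) = 534.7 m.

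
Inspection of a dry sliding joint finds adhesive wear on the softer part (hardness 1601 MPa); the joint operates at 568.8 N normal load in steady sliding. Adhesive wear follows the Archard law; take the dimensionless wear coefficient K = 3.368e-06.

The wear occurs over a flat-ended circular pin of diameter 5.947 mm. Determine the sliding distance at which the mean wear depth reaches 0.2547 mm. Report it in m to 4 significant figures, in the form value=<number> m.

value=5913 m

Intermediates are displayed rounded — each operation carries full float precision, and rounded once at the end to four significant digits.
Convert: Hardness H = 1601 MPa = 1.601e+09 Pa.
Convert: Pin diameter d = 5.947 mm = 0.005947 m. Contact area A = π·d²/4 = π·(0.005947 m)²/4 = 2.778e-05 m².
Convert: Depth limit h_lim = 0.2547 mm = 2.547e-04 m.
Expressed in SI base units: W = 568.8 N, H = 1.601e+09 Pa, K = 3.368e-06.
Permissible volume V_lim = h_lim·A = 2.547e-04 · 2.778e-05 = 7.075e-09 m³.
So the life L = V_lim·H/(K·W) = 7.075e-09 · 1.601e+09 / (3.368e-06 · 568.8) = 5913 m.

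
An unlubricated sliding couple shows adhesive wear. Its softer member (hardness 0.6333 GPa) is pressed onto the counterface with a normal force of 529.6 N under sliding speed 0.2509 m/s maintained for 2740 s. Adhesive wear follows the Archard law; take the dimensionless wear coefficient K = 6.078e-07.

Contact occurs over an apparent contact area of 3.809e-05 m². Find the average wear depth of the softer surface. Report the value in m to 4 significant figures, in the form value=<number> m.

value=9.174e-06 m

Each operation runs at exact precision — intermediates are printed rounded; one last rounding, at 4 significant digits.
Convert: Path length L = v·t = 0.2509 m/s × 2740 s = 687.5 m.
Convert: Hardness H = 0.6333 GPa = 6.333e+08 Pa.
SI base units throughout: W = 529.6 N, H = 6.333e+08 Pa, K = 6.078e-07.
The Archard volume V = K·W·L/H = 6.078e-07 · 529.6 · 687.5 / 6.333e+08 = 3.494e-10 m³.
Depth of wear h = V/A = 3.494e-10 / 3.809e-05 = 9.174e-06 m.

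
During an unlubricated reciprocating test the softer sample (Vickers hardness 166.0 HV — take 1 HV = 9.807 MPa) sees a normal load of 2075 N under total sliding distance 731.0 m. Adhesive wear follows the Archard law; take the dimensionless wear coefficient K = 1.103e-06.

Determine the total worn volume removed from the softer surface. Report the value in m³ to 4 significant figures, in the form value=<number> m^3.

Intermediates are displayed rounded, and all working math maintains full precision. Rounded just once: 4 significant figures.
Convert: Hardness H = 166.0 HV × 9.807 MPa/HV = 1628 MPa = 1.628e+09 Pa.
Working in SI base units: W = 2075 N, H = 1.628e+09 Pa, K = 1.103e-06.
By Archard's law, V = K·W·L/H = 1.103e-06 · 2075 · 731.0 / 1.628e+09 = 1.028e-09 m³.

value=1.028e-09 m^3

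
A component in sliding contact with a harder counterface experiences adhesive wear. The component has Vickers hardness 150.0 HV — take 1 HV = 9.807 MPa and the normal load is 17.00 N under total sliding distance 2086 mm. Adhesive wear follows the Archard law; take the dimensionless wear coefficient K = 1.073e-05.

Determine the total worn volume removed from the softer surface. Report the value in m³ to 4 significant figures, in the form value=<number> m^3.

The computation maintains full precision. Displayed values are rounded; a lone final rounding to four significant digits.
Convert: The distance L = 2086 mm = 2.086 m.
Convert: Hardness H = 150.0 HV × 9.807 MPa/HV = 1471 MPa = 1.471e+09 Pa.
SI base units throughout: W = 17.00 N, H = 1.471e+09 Pa, K = 1.073e-05.
Volume removed: V = K·W·L/H = 1.073e-05 · 17.00 · 2.086 / 1.471e+09 = 2.587e-13 m³.

value=2.587e-13 m^3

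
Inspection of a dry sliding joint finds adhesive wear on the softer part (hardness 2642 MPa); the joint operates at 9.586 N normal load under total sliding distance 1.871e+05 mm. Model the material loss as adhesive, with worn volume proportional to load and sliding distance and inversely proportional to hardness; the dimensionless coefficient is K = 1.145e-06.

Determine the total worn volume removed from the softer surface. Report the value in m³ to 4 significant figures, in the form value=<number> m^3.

value=7.773e-13 m^3

All working math carries exact precision; intermediates are printed rounded — rounded just once: four significant figures.
The distance L = 1.871e+05 mm = 187.1 m.
Hardness H = 2642 MPa = 2.642e+09 Pa.
Expressed in SI base units: W = 9.586 N, H = 2.642e+09 Pa, K = 1.145e-06.
The Archard volume V = K·W·L/H = 1.145e-06 · 9.586 · 187.1 / 2.642e+09 = 7.773e-13 m³.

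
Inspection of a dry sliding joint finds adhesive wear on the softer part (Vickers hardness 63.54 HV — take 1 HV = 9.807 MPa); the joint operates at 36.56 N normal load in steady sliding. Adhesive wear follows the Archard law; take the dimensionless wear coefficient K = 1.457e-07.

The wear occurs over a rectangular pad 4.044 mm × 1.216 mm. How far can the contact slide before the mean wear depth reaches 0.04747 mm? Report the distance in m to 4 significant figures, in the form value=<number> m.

value=2.731e+04 m

Quoted intermediates are rounded, and all working math carries exact precision, and a single final rounding: four significant digits.
Hardness H = 63.54 HV × 9.807 MPa/HV = 623.1 MPa = 6.231e+08 Pa.
Pad sides 4.044 mm × 1.216 mm = 0.004044 m × 0.001216 m. Contact area A = 0.004044 m × 0.001216 m = 4.918e-06 m².
Depth limit h_lim = 0.04747 mm = 4.747e-05 m.
Collected in SI base units: W = 36.56 N, H = 6.231e+08 Pa, K = 1.457e-07.
Volume at the limit: V_lim = h_lim·A = 4.747e-05 · 4.918e-06 = 2.334e-10 m³.
Sliding life L = V_lim·H/(K·W) = 2.334e-10 · 6.231e+08 / (1.457e-07 · 36.56) = 2.731e+04 m.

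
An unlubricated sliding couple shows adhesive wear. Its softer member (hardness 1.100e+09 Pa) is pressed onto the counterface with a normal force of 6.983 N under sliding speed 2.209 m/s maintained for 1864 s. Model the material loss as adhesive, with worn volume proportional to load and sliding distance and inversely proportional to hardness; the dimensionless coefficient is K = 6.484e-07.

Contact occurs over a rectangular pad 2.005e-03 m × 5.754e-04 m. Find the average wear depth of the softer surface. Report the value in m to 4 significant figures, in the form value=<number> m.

value=1.469e-05 m

All arithmetic carries full float precision; displayed values are rounded; rounded just once, at 4 significant figures.
Distance L = v·t = 2.209 m/s × 1864 s = 4118 m.
Contact area A = 2.005e-03 m × 5.754e-04 m = 1.154e-06 m².
Collected in SI base units: W = 6.983 N, H = 1.100e+09 Pa, K = 6.484e-07.
Wear volume V = K·W·L/H = 6.484e-07 · 6.983 · 4118 / 1.100e+09 = 1.695e-11 m³.
Depth h = V/A = 1.695e-11 / 1.154e-06 = 1.469e-05 m.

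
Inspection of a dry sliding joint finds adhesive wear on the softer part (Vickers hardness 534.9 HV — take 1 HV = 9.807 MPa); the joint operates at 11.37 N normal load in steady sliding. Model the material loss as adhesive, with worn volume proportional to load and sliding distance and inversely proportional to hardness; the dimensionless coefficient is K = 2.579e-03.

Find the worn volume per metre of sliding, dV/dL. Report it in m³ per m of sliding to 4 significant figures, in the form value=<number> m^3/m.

The computation carries full precision, and intermediate values are displayed rounded — a single final rounding to four significant figures.
Convert: Hardness H = 534.9 HV × 9.807 MPa/HV = 5246 MPa = 5.246e+09 Pa.
SI base units throughout: W = 11.37 N, H = 5.246e+09 Pa, K = 2.579e-03.
Rate of wear dV/dL = K·W/H: 2.579e-03 · 11.37 / 5.246e+09 = 5.590e-12 m³/m.

value=5.590e-12 m^3/m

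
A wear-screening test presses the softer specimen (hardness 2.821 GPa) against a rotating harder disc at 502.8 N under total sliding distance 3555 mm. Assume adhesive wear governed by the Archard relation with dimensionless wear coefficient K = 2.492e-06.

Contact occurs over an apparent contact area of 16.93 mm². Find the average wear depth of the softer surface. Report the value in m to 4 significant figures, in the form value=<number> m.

Each operation holds exact precision — displayed values are rounded. Rounded just once, at 4 significant digits.
Distance L = 3555 mm = 3.555 m.
Hardness H = 2.821 GPa = 2.821e+09 Pa.
Contact area A = 16.93 mm² = 1.693e-05 m².
Expressed in SI base units: W = 502.8 N, H = 2.821e+09 Pa, K = 2.492e-06.
Archard volume V = K·W·L/H = 2.492e-06 · 502.8 · 3.555 / 2.821e+09 = 1.579e-12 m³.
Average depth h = V/A = 1.579e-12 / 1.693e-05 = 9.327e-08 m.

value=9.327e-08 m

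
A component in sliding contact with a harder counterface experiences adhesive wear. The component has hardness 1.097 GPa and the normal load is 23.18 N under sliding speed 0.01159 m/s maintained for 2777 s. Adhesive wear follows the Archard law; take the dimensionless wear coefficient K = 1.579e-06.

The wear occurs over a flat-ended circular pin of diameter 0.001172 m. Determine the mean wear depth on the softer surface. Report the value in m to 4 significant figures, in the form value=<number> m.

Shown intermediates are rounded — the algebra keeps exact precision, and one last rounding to 4 significant digits.
Convert: Sliding distance L = v·t = 0.01159 m/s × 2777 s = 32.19 m.
Convert: Hardness H = 1.097 GPa = 1.097e+09 Pa.
Convert: Contact area A = π·d²/4 = π·(0.001172 m)²/4 = 1.079e-06 m².
In SI base units: W = 23.18 N, H = 1.097e+09 Pa, K = 1.579e-06.
By Archard's law, V = K·W·L/H = 1.579e-06 · 23.18 · 32.19 / 1.097e+09 = 1.074e-12 m³.
Mean depth h = V/A = 1.074e-12 / 1.079e-06 = 9.954e-07 m.

value=9.954e-07 m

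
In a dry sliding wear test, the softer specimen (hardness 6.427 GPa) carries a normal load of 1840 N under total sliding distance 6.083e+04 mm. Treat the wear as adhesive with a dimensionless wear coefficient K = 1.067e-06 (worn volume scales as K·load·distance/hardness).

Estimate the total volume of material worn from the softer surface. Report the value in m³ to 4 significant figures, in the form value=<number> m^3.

The intermediates are shown rounded. Each operation holds exact precision; rounded just once: 4 significant figures.
Distance covered L = 6.083e+04 mm = 60.83 m.
Hardness H = 6.427 GPa = 6.427e+09 Pa.
In SI base units, W = 1840 N, H = 6.427e+09 Pa, K = 1.067e-06.
Apply Archard: V = K·W·L/H = 1.067e-06 · 1840 · 60.83 / 6.427e+09 = 1.858e-11 m³.

value=1.858e-11 m^3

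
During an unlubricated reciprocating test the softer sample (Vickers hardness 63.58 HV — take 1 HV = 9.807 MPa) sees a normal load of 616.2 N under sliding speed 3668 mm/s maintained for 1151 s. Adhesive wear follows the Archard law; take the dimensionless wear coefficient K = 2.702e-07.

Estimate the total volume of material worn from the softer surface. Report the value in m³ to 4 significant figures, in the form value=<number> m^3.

All working math keeps full precision, and quoted intermediates are rounded — a single final rounding to 4 significant figures.
Convert: Sliding speed v = 3668 mm/s = 3.668 m/s. The distance L = v·t = 3.668 m/s × 1151 s = 4222 m.
Convert: Hardness H = 63.58 HV × 9.807 MPa/HV = 623.5 MPa = 6.235e+08 Pa.
Expressed in SI base units: W = 616.2 N, H = 6.235e+08 Pa, K = 2.702e-07.
By Archard's law, V = K·W·L/H = 2.702e-07 · 616.2 · 4222 / 6.235e+08 = 1.127e-09 m³.

value=1.127e-09 m^3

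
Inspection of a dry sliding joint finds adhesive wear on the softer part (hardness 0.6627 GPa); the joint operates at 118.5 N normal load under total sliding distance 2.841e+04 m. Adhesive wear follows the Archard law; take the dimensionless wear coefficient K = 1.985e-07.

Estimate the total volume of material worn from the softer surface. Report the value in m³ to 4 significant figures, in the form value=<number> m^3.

value=1.008e-09 m^3

The intermediates are shown rounded; every step holds exact precision — one final rounding: 4 significant digits.
Hardness H = 0.6627 GPa = 6.627e+08 Pa.
Working in SI base units: W = 118.5 N, H = 6.627e+08 Pa, K = 1.985e-07.
Archard volume V = K·W·L/H = 1.985e-07 · 118.5 · 2.841e+04 / 6.627e+08 = 1.008e-09 m³.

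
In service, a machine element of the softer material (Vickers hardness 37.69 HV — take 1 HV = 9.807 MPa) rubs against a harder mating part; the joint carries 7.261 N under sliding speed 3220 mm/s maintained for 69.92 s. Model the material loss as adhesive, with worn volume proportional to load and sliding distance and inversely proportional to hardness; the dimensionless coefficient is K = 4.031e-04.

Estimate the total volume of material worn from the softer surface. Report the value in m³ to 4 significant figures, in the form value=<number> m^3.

Printed values are rounded; the algebra keeps exact precision. Rounded just once, at four significant digits.
Sliding speed v = 3220 mm/s = 3.220 m/s. Distance covered L = v·t = 3.220 m/s × 69.92 s = 225.1 m.
Hardness H = 37.69 HV × 9.807 MPa/HV = 369.6 MPa = 3.696e+08 Pa.
Collected in SI base units: W = 7.261 N, H = 3.696e+08 Pa, K = 4.031e-04.
By Archard's law, V = K·W·L/H = 4.031e-04 · 7.261 · 225.1 / 3.696e+08 = 1.783e-09 m³.

value=1.783e-09 m^3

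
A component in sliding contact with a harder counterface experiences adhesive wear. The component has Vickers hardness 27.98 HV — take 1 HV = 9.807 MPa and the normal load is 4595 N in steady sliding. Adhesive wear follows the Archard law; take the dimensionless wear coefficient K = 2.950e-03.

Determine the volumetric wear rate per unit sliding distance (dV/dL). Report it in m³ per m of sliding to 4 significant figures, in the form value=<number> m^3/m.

Intermediates are shown rounded — the computation holds full float precision; rounded once at the end: four significant figures.
Hardness H = 27.98 HV × 9.807 MPa/HV = 274.4 MPa = 2.744e+08 Pa.
Collected in SI base units: W = 4595 N, H = 2.744e+08 Pa, K = 2.950e-03.
Wear rate dV/dL = K·W/H, per unit distance: 2.950e-03 · 4595 / 2.744e+08 = 4.940e-08 m³/m.

value=4.940e-08 m^3/m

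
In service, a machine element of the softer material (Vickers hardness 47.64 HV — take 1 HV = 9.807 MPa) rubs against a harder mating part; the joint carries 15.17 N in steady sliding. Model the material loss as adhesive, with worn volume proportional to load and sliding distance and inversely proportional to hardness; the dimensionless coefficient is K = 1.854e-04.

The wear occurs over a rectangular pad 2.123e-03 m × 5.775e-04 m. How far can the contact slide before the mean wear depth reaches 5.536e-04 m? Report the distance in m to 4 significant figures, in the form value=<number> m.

All arithmetic holds full float precision. Intermediates are printed rounded; a single final rounding, at 4 significant digits.
Convert: Hardness H = 47.64 HV × 9.807 MPa/HV = 467.2 MPa = 4.672e+08 Pa.
Convert: Contact area A = 2.123e-03 m × 5.775e-04 m = 1.226e-06 m².
In SI base units: W = 15.17 N, H = 4.672e+08 Pa, K = 1.854e-04.
Limit volume V_lim = h_lim·A = 5.536e-04 · 1.226e-06 = 6.787e-10 m³.
Life L = V_lim·H/(K·W) = 6.787e-10 · 4.672e+08 / (1.854e-04 · 15.17) = 112.7 m.

value=112.7 m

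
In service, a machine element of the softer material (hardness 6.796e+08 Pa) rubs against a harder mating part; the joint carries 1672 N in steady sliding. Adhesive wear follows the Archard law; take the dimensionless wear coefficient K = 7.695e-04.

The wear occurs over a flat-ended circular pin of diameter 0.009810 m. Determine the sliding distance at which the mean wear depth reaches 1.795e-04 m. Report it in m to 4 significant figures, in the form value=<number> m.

Printed values are rounded; all arithmetic maintains exact precision. Rounded once at the end: 4 significant digits.
Contact area A = π·d²/4 = π·(0.009810 m)²/4 = 7.558e-05 m².
Expressed in SI base units: W = 1672 N, H = 6.796e+08 Pa, K = 7.695e-04.
At the depth limit, V_lim = h_lim·A = 1.795e-04 · 7.558e-05 = 1.357e-08 m³.
Thus life L = V_lim·H/(K·W) = 1.357e-08 · 6.796e+08 / (7.695e-04 · 1672) = 7.166 m.

value=7.166 m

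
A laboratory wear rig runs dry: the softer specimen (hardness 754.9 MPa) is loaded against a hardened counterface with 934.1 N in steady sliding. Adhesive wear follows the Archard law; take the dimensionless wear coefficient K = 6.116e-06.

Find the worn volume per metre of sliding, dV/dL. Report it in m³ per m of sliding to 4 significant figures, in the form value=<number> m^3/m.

All arithmetic holds full precision. Intermediates are shown rounded, and a lone final rounding: 4 significant figures.
Convert: Hardness H = 754.9 MPa = 7.549e+08 Pa.
Restated in SI base units: W = 934.1 N, H = 7.549e+08 Pa, K = 6.116e-06.
Rate of wear dV/dL = K·W/H: 6.116e-06 · 934.1 / 7.549e+08 = 7.568e-12 m³/m.

value=7.568e-12 m^3/m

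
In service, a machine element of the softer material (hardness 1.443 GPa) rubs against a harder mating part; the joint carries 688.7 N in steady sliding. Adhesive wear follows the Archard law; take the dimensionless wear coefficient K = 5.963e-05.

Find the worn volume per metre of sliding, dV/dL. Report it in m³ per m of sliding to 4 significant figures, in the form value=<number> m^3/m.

All working math holds full float precision — intermediate values appear rounded — one last rounding, at four significant digits.
Convert: Hardness H = 1.443 GPa = 1.443e+09 Pa.
SI base units throughout: W = 688.7 N, H = 1.443e+09 Pa, K = 5.963e-05.
Volumetric rate dV/dL = K·W/H, per unit distance: 5.963e-05 · 688.7 / 1.443e+09 = 2.846e-11 m³/m.

value=2.846e-11 m^3/m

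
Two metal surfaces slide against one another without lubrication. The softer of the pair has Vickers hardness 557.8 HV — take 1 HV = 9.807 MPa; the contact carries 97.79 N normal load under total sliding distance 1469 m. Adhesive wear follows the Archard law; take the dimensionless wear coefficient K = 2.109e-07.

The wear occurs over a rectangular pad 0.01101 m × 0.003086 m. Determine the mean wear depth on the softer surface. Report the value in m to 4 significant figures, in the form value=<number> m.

value=1.630e-07 m

Displayed values are rounded. Each operation carries full float precision — a lone final rounding to four significant figures.
Hardness H = 557.8 HV × 9.807 MPa/HV = 5470 MPa = 5.470e+09 Pa.
Contact area A = 0.01101 m × 0.003086 m = 3.398e-05 m².
As SI base values: W = 97.79 N, H = 5.470e+09 Pa, K = 2.109e-07.
Apply Archard: V = K·W·L/H = 2.109e-07 · 97.79 · 1469 / 5.470e+09 = 5.538e-12 m³.
Depth h = V/A = 5.538e-12 / 3.398e-05 = 1.630e-07 m.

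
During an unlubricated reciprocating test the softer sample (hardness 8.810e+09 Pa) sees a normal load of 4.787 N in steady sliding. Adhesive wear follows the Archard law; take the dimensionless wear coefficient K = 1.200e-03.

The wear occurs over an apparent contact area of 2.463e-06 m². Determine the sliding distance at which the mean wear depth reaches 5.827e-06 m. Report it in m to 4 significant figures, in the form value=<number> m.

value=22.01 m

The algebra keeps full float precision — intermediate values are displayed rounded, and a lone final rounding, at 4 significant digits.
SI base units throughout: W = 4.787 N, H = 8.810e+09 Pa, K = 1.200e-03.
Permissible volume V_lim = h_lim·A = 5.827e-06 · 2.463e-06 = 1.435e-11 m³.
Inverting, life L = V_lim·H/(K·W) = 1.435e-11 · 8.810e+09 / (1.200e-03 · 4.787) = 22.01 m.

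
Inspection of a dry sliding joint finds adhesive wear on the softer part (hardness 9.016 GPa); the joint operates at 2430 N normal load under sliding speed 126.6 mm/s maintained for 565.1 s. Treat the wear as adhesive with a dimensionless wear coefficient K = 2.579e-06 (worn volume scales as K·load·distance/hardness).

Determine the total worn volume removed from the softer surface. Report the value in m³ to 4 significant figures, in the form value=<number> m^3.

Intermediate values are printed rounded. Every step carries exact precision, and one last rounding: 4 significant digits.
Sliding speed v = 126.6 mm/s = 0.1266 m/s. Total distance L = v·t = 0.1266 m/s × 565.1 s = 71.54 m.
Hardness H = 9.016 GPa = 9.016e+09 Pa.
SI base units throughout: W = 2430 N, H = 9.016e+09 Pa, K = 2.579e-06.
The Archard volume V = K·W·L/H = 2.579e-06 · 2430 · 71.54 / 9.016e+09 = 4.973e-11 m³.

value=4.973e-11 m^3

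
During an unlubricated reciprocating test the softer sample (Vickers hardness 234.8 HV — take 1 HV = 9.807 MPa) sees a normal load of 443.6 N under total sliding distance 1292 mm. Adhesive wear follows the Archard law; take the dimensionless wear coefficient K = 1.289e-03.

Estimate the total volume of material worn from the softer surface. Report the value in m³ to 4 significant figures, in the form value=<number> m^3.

Each operation carries exact precision. The intermediates are shown rounded — one last rounding: 4 significant digits.
Distance L = 1292 mm = 1.292 m.
Hardness H = 234.8 HV × 9.807 MPa/HV = 2303 MPa = 2.303e+09 Pa.
Expressed in SI base units: W = 443.6 N, H = 2.303e+09 Pa, K = 1.289e-03.
By Archard's law, V = K·W·L/H = 1.289e-03 · 443.6 · 1.292 / 2.303e+09 = 3.208e-10 m³.

value=3.208e-10 m^3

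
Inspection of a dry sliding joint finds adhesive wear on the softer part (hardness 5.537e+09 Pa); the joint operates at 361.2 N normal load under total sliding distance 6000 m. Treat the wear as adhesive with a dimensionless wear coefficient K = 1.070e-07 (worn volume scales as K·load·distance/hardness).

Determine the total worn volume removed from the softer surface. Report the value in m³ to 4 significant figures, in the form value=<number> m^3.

value=4.188e-11 m^3

The algebra carries exact precision; intermediate values are printed rounded — a single final rounding: 4 significant digits.
In SI base units, W = 361.2 N, H = 5.537e+09 Pa, K = 1.070e-07.
By Archard's law, V = K·W·L/H = 1.070e-07 · 361.2 · 6000 / 5.537e+09 = 4.188e-11 m³.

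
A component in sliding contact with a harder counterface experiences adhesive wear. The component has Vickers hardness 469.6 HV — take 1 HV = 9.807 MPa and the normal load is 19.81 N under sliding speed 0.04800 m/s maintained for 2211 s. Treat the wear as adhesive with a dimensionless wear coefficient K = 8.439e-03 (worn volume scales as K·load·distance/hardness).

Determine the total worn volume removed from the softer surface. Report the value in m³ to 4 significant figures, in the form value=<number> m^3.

value=3.852e-09 m^3

All working math holds exact precision — intermediate values are shown rounded, and rounded just once: four significant figures.
Convert: Sliding distance L = v·t = 0.04800 m/s × 2211 s = 106.1 m.
Convert: Hardness H = 469.6 HV × 9.807 MPa/HV = 4605 MPa = 4.605e+09 Pa.
As SI base values: W = 19.81 N, H = 4.605e+09 Pa, K = 8.439e-03.
Worn volume V = K·W·L/H = 8.439e-03 · 19.81 · 106.1 / 4.605e+09 = 3.852e-09 m³.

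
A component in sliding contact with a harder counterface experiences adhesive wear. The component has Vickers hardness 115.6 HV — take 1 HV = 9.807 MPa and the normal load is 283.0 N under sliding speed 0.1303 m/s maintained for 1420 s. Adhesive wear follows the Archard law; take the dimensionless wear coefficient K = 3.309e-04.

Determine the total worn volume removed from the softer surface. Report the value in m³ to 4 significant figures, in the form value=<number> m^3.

The intermediates are displayed rounded. Each operation holds full float precision. Rounded just once: four significant digits.
Sliding distance L = v·t = 0.1303 m/s × 1420 s = 185.0 m.
Hardness H = 115.6 HV × 9.807 MPa/HV = 1134 MPa = 1.134e+09 Pa.
Expressed in SI base units: W = 283.0 N, H = 1.134e+09 Pa, K = 3.309e-04.
Volume removed: V = K·W·L/H = 3.309e-04 · 283.0 · 185.0 / 1.134e+09 = 1.528e-08 m³.

value=1.528e-08 m^3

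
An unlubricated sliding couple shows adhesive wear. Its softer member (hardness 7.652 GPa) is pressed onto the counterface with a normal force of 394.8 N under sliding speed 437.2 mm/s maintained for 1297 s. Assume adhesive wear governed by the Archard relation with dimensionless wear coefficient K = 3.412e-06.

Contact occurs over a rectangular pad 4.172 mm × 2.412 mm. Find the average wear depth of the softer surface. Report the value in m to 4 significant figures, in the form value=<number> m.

Intermediates are shown rounded, and all arithmetic runs at exact precision — rounded just once to 4 significant figures.
Sliding speed v = 437.2 mm/s = 0.4372 m/s. Distance covered L = v·t = 0.4372 m/s × 1297 s = 567.0 m.
Hardness H = 7.652 GPa = 7.652e+09 Pa.
Pad sides 4.172 mm × 2.412 mm = 0.004172 m × 0.002412 m. Contact area A = 0.004172 m × 0.002412 m = 1.006e-05 m².
In SI base units, W = 394.8 N, H = 7.652e+09 Pa, K = 3.412e-06.
By Archard's law, V = K·W·L/H = 3.412e-06 · 394.8 · 567.0 / 7.652e+09 = 9.982e-11 m³.
Mean depth h = V/A = 9.982e-11 / 1.006e-05 = 9.920e-06 m.

value=9.920e-06 m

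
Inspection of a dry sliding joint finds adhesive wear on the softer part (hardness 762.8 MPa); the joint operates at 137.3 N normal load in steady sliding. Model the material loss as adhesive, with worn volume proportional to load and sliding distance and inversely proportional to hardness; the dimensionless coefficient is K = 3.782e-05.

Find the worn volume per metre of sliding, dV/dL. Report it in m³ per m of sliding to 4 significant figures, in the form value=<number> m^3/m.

All working math keeps full precision; the intermediates appear rounded; rounded just once to 4 significant digits.
Convert: Hardness H = 762.8 MPa = 7.628e+08 Pa.
SI base units throughout: W = 137.3 N, H = 7.628e+08 Pa, K = 3.782e-05.
Rate of wear dV/dL = K·W/H — distance-free: 3.782e-05 · 137.3 / 7.628e+08 = 6.807e-12 m³/m.

value=6.807e-12 m^3/m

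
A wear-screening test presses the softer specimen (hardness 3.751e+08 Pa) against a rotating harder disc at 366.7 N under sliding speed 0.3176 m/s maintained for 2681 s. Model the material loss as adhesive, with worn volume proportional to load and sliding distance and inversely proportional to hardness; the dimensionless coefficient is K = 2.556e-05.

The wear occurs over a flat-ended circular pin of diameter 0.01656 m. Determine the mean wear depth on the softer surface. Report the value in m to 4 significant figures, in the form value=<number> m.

value=9.879e-05 m

Quoted intermediates are rounded. All working math runs at full float precision — rounded just once to four significant figures.
Convert: Path length L = v·t = 0.3176 m/s × 2681 s = 851.5 m.
Convert: Contact area A = π·d²/4 = π·(0.01656 m)²/4 = 2.154e-04 m².
In SI base units: W = 366.7 N, H = 3.751e+08 Pa, K = 2.556e-05.
The Archard volume V = K·W·L/H = 2.556e-05 · 366.7 · 851.5 / 3.751e+08 = 2.128e-08 m³.
Depth h = V/A = 2.128e-08 / 2.154e-04 = 9.879e-05 m.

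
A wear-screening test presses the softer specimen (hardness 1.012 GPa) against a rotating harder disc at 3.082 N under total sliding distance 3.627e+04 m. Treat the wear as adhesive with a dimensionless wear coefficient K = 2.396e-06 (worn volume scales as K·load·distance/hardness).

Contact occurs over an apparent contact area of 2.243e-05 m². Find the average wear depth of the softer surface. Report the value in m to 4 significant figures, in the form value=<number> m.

Shown intermediates are rounded. Each operation maintains full precision. Rounded once at the end to 4 significant digits.
Hardness H = 1.012 GPa = 1.012e+09 Pa.
In SI base units: W = 3.082 N, H = 1.012e+09 Pa, K = 2.396e-06.
Wear volume V = K·W·L/H = 2.396e-06 · 3.082 · 3.627e+04 / 1.012e+09 = 2.647e-10 m³.
Depth h = V/A = 2.647e-10 / 2.243e-05 = 1.180e-05 m.

value=1.180e-05 m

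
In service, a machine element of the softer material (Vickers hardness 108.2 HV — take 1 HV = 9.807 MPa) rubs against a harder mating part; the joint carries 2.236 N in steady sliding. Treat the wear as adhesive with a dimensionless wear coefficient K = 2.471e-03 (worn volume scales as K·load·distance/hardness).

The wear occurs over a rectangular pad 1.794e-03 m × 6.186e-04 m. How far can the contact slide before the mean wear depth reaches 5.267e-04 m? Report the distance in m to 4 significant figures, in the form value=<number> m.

Intermediates are shown rounded, and all arithmetic maintains full float precision; a single final rounding to 4 significant digits.
Hardness H = 108.2 HV × 9.807 MPa/HV = 1061 MPa = 1.061e+09 Pa.
Contact area A = 1.794e-03 m × 6.186e-04 m = 1.110e-06 m².
Collected in SI base units: W = 2.236 N, H = 1.061e+09 Pa, K = 2.471e-03.
At the depth limit, V_lim = h_lim·A = 5.267e-04 · 1.110e-06 = 5.845e-10 m³.
Life L = V_lim·H/(K·W) = 5.845e-10 · 1.061e+09 / (2.471e-03 · 2.236) = 112.3 m.

value=112.3 m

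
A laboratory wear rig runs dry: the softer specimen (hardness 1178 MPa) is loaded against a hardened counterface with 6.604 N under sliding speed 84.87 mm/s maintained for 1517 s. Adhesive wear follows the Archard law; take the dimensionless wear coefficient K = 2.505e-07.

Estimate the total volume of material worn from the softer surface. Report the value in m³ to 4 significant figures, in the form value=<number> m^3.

value=1.808e-13 m^3

The computation runs at exact precision — shown intermediates are rounded; a lone final rounding to four significant digits.
Sliding speed v = 84.87 mm/s = 0.08487 m/s. Distance L = v·t = 0.08487 m/s × 1517 s = 128.7 m.
Hardness H = 1178 MPa = 1.178e+09 Pa.
In SI base units: W = 6.604 N, H = 1.178e+09 Pa, K = 2.505e-07.
Archard relation: V = K·W·L/H = 2.505e-07 · 6.604 · 128.7 / 1.178e+09 = 1.808e-13 m³.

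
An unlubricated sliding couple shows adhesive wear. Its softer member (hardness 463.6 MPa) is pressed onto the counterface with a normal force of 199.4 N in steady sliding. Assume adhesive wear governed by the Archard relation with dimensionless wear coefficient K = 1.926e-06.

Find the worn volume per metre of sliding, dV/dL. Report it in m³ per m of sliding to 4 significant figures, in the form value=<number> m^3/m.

Displayed values are rounded, and each operation runs at exact precision, and one last rounding to four significant digits.
Convert: Hardness H = 463.6 MPa = 4.636e+08 Pa.
SI base units throughout: W = 199.4 N, H = 4.636e+08 Pa, K = 1.926e-06.
Wear rate dV/dL = K·W/H: 1.926e-06 · 199.4 / 4.636e+08 = 8.284e-13 m³/m.

value=8.284e-13 m^3/m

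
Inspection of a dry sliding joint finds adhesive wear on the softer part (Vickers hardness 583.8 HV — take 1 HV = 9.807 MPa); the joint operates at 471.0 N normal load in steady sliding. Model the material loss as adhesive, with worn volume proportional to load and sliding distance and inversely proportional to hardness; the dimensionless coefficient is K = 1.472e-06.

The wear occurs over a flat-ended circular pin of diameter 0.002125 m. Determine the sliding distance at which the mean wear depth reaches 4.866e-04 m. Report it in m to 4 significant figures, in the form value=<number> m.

Every step maintains full precision, and intermediates appear rounded; rounded once at the end: four significant figures.
Convert: Hardness H = 583.8 HV × 9.807 MPa/HV = 5725 MPa = 5.725e+09 Pa.
Convert: Contact area A = π·d²/4 = π·(0.002125 m)²/4 = 3.547e-06 m².
Expressed in SI base units: W = 471.0 N, H = 5.725e+09 Pa, K = 1.472e-06.
At the depth limit, V_lim = h_lim·A = 4.866e-04 · 3.547e-06 = 1.726e-09 m³.
Life L = V_lim·H/(K·W) = 1.726e-09 · 5.725e+09 / (1.472e-06 · 471.0) = 1.425e+04 m.

value=1.425e+04 m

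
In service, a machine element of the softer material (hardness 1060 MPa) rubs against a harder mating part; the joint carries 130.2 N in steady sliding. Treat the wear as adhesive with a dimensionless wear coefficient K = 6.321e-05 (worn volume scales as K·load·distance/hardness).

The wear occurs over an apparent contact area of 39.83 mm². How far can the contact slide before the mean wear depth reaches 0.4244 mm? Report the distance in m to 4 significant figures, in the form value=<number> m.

value=2177 m

The computation runs at full precision; intermediate values are shown rounded. Rounded just once to four significant figures.
Convert: Hardness H = 1060 MPa = 1.060e+09 Pa.
Convert: Contact area A = 39.83 mm² = 3.983e-05 m².
Convert: Depth limit h_lim = 0.4244 mm = 4.244e-04 m.
Collected in SI base units: W = 130.2 N, H = 1.060e+09 Pa, K = 6.321e-05.
Permissible volume V_lim = h_lim·A = 4.244e-04 · 3.983e-05 = 1.690e-08 m³.
So the life L = V_lim·H/(K·W) = 1.690e-08 · 1.060e+09 / (6.321e-05 · 130.2) = 2177 m.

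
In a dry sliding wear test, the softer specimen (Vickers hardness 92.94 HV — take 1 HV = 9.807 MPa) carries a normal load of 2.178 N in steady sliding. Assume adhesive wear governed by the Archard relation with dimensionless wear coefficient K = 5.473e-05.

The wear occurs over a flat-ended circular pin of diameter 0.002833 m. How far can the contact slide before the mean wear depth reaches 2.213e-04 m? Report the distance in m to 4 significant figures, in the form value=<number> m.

All arithmetic holds full precision. Intermediate values are printed rounded. Rounded once at the end: four significant figures.
Hardness H = 92.94 HV × 9.807 MPa/HV = 911.5 MPa = 9.115e+08 Pa.
Contact area A = π·d²/4 = π·(0.002833 m)²/4 = 6.304e-06 m².
Expressed in SI base units: W = 2.178 N, H = 9.115e+08 Pa, K = 5.473e-05.
Volume at the limit: V_lim = h_lim·A = 2.213e-04 · 6.304e-06 = 1.395e-09 m³.
Life L = V_lim·H/(K·W) = 1.395e-09 · 9.115e+08 / (5.473e-05 · 2.178) = 1.067e+04 m.

value=1.067e+04 m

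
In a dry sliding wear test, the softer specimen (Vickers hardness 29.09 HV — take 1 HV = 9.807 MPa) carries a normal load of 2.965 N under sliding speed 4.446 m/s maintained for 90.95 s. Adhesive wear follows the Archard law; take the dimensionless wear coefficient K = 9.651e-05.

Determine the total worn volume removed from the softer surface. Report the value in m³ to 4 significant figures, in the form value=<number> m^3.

Intermediate values appear rounded. The algebra holds full precision. Rounded once at the end, at 4 significant figures.
Convert: Sliding distance L = v·t = 4.446 m/s × 90.95 s = 404.4 m.
Convert: Hardness H = 29.09 HV × 9.807 MPa/HV = 285.3 MPa = 2.853e+08 Pa.
In SI base units: W = 2.965 N, H = 2.853e+08 Pa, K = 9.651e-05.
Apply Archard: V = K·W·L/H = 9.651e-05 · 2.965 · 404.4 / 2.853e+08 = 4.056e-10 m³.

value=4.056e-10 m^3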